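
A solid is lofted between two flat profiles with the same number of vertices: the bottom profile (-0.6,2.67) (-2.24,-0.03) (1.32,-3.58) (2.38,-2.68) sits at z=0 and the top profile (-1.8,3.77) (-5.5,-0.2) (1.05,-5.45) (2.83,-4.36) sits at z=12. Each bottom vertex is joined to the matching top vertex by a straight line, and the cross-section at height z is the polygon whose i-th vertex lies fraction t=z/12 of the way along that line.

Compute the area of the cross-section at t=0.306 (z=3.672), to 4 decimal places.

Area at t=0.306: 17.1700

Cross-section at t=0.306: each vertex is (1-t)·p0[i] + t·p1[i].
  v1: (1-0.306)·(-0.6,2.67) + 0.306·(-1.8,3.77) = (-0.9672,3.0066)
  v2: (1-0.306)·(-2.24,-0.03) + 0.306·(-5.5,-0.2) = (-3.2376,-0.0820)
  v3: (1-0.306)·(1.32,-3.58) + 0.306·(1.05,-5.45) = (1.2374,-4.1522)
  v4: (1-0.306)·(2.38,-2.68) + 0.306·(2.83,-4.36) = (2.5177,-3.1941)
Shoelace sum Σ(x_i·y_{i+1} − x_{i+1}·y_i):
  i=1: -0.9672·-0.0820 − -3.2376·3.0066 = +9.8134 (running +9.8134)
  i=2: -3.2376·-4.1522 − 1.2374·-0.0820 = +13.5446 (running +23.3579)
  i=3: 1.2374·-3.1941 − 2.5177·-4.1522 = +6.5018 (running +29.8597)
  i=4: 2.5177·3.0066 − -0.9672·-3.1941 = +4.4804 (running +34.3401)
Area = |Σ|/2 = |34.3401|/2 = 17.1700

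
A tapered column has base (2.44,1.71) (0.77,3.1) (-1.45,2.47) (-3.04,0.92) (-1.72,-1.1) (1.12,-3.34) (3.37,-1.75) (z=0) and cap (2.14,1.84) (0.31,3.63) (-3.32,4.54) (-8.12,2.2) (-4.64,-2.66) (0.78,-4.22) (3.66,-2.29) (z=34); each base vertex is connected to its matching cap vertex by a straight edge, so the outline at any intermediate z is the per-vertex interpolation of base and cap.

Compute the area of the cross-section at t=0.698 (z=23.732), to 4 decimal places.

Area at t=0.698: 50.2428

Cross-section at t=0.698: each vertex is (1-t)·p0[i] + t·p1[i].
  v1: (1-0.698)·(2.44,1.71) + 0.698·(2.14,1.84) = (2.2306,1.8007)
  v2: (1-0.698)·(0.77,3.1) + 0.698·(0.31,3.63) = (0.4489,3.4699)
  v3: (1-0.698)·(-1.45,2.47) + 0.698·(-3.32,4.54) = (-2.7553,3.9149)
  v4: (1-0.698)·(-3.04,0.92) + 0.698·(-8.12,2.2) = (-6.5858,1.8134)
  v5: (1-0.698)·(-1.72,-1.1) + 0.698·(-4.64,-2.66) = (-3.7582,-2.1889)
  v6: (1-0.698)·(1.12,-3.34) + 0.698·(0.78,-4.22) = (0.8827,-3.9542)
  v7: (1-0.698)·(3.37,-1.75) + 0.698·(3.66,-2.29) = (3.5724,-2.1269)
Shoelace sum Σ(x_i·y_{i+1} − x_{i+1}·y_i):
  i=1: 2.2306·3.4699 − 0.4489·1.8007 = +6.9317 (running +6.9317)
  i=2: 0.4489·3.9149 − -2.7553·3.4699 = +11.3180 (running +18.2497)
  i=3: -2.7553·1.8134 − -6.5858·3.9149 = +20.7861 (running +39.0358)
  i=4: -6.5858·-2.1889 − -3.7582·1.8134 = +21.2308 (running +60.2667)
  i=5: -3.7582·-3.9542 − 0.8827·-2.1889 = +16.7927 (running +77.0594)
  i=6: 0.8827·-2.1269 − 3.5724·-3.9542 = +12.2488 (running +89.3082)
  i=7: 3.5724·1.8007 − 2.2306·-2.1269 = +11.1773 (running +100.4855)
Area = |Σ|/2 = |100.4855|/2 = 50.2428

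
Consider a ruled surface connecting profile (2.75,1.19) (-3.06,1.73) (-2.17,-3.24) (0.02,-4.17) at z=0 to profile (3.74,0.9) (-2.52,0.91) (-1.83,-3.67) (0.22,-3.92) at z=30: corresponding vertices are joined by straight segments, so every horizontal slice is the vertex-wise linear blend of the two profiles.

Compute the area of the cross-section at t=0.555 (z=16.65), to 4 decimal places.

Area at t=0.555: 20.5268

Cross-section at t=0.555: each vertex is (1-t)·p0[i] + t·p1[i].
  v1: (1-0.555)·(2.75,1.19) + 0.555·(3.74,0.9) = (3.2995,1.0291)
  v2: (1-0.555)·(-3.06,1.73) + 0.555·(-2.52,0.91) = (-2.7603,1.2749)
  v3: (1-0.555)·(-2.17,-3.24) + 0.555·(-1.83,-3.67) = (-1.9813,-3.4787)
  v4: (1-0.555)·(0.02,-4.17) + 0.555·(0.22,-3.92) = (0.1310,-4.0312)
Shoelace sum Σ(x_i·y_{i+1} − x_{i+1}·y_i):
  i=1: 3.2995·1.2749 − -2.7603·1.0291 = +7.0470 (running +7.0470)
  i=2: -2.7603·-3.4787 − -1.9813·1.2749 = +12.1281 (running +19.1750)
  i=3: -1.9813·-4.0312 − 0.1310·-3.4787 = +8.4428 (running +27.6179)
  i=4: 0.1310·1.0291 − 3.2995·-4.0312 = +13.4357 (running +41.0536)
Area = |Σ|/2 = |41.0536|/2 = 20.5268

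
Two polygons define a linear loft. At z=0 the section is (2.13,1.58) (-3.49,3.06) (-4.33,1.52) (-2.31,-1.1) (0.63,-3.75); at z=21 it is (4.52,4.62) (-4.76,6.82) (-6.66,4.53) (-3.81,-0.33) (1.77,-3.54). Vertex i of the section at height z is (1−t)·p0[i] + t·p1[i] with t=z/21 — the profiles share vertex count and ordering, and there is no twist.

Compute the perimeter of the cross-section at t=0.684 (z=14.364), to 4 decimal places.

Perimeter at t=0.684: 29.1035

Cross-section at t=0.684: each vertex is (1-t)·p0[i] + t·p1[i].
  v1: (1-0.684)·(2.13,1.58) + 0.684·(4.52,4.62) = (3.7648,3.6594)
  v2: (1-0.684)·(-3.49,3.06) + 0.684·(-4.76,6.82) = (-4.3587,5.6318)
  v3: (1-0.684)·(-4.33,1.52) + 0.684·(-6.66,4.53) = (-5.9237,3.5788)
  v4: (1-0.684)·(-2.31,-1.1) + 0.684·(-3.81,-0.33) = (-3.3360,-0.5733)
  v5: (1-0.684)·(0.63,-3.75) + 0.684·(1.77,-3.54) = (1.4098,-3.6064)
Perimeter = Σ |v_{i+1} − v_i|:
  edge 1→2: √(-8.1234² + 1.9725²) = 8.3595 (running 8.3595)
  edge 2→3: √(-1.5650² + -2.0530²) = 2.5815 (running 10.9410)
  edge 3→4: √(2.5877² + -4.1522²) = 4.8925 (running 15.8335)
  edge 4→5: √(4.7458² + -3.0330²) = 5.6322 (running 21.4657)
  edge 5→1: √(2.3550² + 7.2657²) = 7.6378 (running 29.1035)
Perimeter = 29.1035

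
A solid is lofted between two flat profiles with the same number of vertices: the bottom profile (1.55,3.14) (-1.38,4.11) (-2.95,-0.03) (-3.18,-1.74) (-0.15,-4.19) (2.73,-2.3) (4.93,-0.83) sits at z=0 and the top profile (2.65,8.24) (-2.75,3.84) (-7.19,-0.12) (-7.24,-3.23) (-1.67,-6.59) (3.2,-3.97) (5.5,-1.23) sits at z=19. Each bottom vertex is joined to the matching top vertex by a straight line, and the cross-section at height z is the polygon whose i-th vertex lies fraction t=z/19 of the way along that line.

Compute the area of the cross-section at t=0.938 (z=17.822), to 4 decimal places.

Area at t=0.938: 104.6681

Cross-section at t=0.938: each vertex is (1-t)·p0[i] + t·p1[i].
  v1: (1-0.938)·(1.55,3.14) + 0.938·(2.65,8.24) = (2.5818,7.9238)
  v2: (1-0.938)·(-1.38,4.11) + 0.938·(-2.75,3.84) = (-2.6651,3.8567)
  v3: (1-0.938)·(-2.95,-0.03) + 0.938·(-7.19,-0.12) = (-6.9271,-0.1144)
  v4: (1-0.938)·(-3.18,-1.74) + 0.938·(-7.24,-3.23) = (-6.9883,-3.1376)
  v5: (1-0.938)·(-0.15,-4.19) + 0.938·(-1.67,-6.59) = (-1.5758,-6.4412)
  v6: (1-0.938)·(2.73,-2.3) + 0.938·(3.2,-3.97) = (3.1709,-3.8665)
  v7: (1-0.938)·(4.93,-0.83) + 0.938·(5.5,-1.23) = (5.4647,-1.2052)
Shoelace sum Σ(x_i·y_{i+1} − x_{i+1}·y_i):
  i=1: 2.5818·3.8567 − -2.6651·7.9238 = +31.0747 (running +31.0747)
  i=2: -2.6651·-0.1144 − -6.9271·3.8567 = +27.0210 (running +58.0958)
  i=3: -6.9271·-3.1376 − -6.9883·-0.1144 = +20.9351 (running +79.0308)
  i=4: -6.9883·-6.4412 − -1.5758·-3.1376 = +40.0688 (running +119.0996)
  i=5: -1.5758·-3.8665 − 3.1709·-6.4412 = +26.5168 (running +145.6164)
  i=6: 3.1709·-1.2052 − 5.4647·-3.8665 = +17.3074 (running +162.9237)
  i=7: 5.4647·7.9238 − 2.5818·-1.2052 = +46.4125 (running +209.3362)
Area = |Σ|/2 = |209.3362|/2 = 104.6681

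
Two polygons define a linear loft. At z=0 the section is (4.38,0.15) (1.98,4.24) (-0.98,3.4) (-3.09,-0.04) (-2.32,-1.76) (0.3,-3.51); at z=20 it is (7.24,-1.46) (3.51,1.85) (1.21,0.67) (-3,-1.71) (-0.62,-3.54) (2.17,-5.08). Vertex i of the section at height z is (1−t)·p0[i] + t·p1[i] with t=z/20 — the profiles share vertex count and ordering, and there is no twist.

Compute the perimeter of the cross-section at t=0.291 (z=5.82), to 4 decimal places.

Cross-section at t=0.291: each vertex is (1-t)·p0[i] + t·p1[i].
  v1: (1-0.291)·(4.38,0.15) + 0.291·(7.24,-1.46) = (5.2123,-0.3185)
  v2: (1-0.291)·(1.98,4.24) + 0.291·(3.51,1.85) = (2.4252,3.5445)
  v3: (1-0.291)·(-0.98,3.4) + 0.291·(1.21,0.67) = (-0.3427,2.6056)
  v4: (1-0.291)·(-3.09,-0.04) + 0.291·(-3,-1.71) = (-3.0638,-0.5260)
  v5: (1-0.291)·(-2.32,-1.76) + 0.291·(-0.62,-3.54) = (-1.8253,-2.2780)
  v6: (1-0.291)·(0.3,-3.51) + 0.291·(2.17,-5.08) = (0.8442,-3.9669)
Perimeter = Σ |v_{i+1} − v_i|:
  edge 1→2: √(-2.7870² + 3.8630²) = 4.7635 (running 4.7635)
  edge 2→3: √(-2.7679² + -0.9389²) = 2.9229 (running 7.6863)
  edge 3→4: √(-2.7211² + -3.1315²) = 4.1486 (running 11.8349)
  edge 4→5: √(1.2385² + -1.7520²) = 2.1456 (running 13.9805)
  edge 5→6: √(2.6695² + -1.6889²) = 3.1589 (running 17.1393)
  edge 6→1: √(4.3681² + 3.6484²) = 5.6913 (running 22.8306)
Perimeter = 22.8306

Perimeter at t=0.291: 22.8306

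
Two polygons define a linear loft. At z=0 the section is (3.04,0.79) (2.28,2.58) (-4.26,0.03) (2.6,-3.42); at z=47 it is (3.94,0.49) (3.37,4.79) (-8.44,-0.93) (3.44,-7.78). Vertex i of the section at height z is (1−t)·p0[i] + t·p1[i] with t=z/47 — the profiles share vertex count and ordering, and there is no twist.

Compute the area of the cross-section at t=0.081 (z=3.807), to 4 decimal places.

Area at t=0.081: 25.3083

Cross-section at t=0.081: each vertex is (1-t)·p0[i] + t·p1[i].
  v1: (1-0.081)·(3.04,0.79) + 0.081·(3.94,0.49) = (3.1129,0.7657)
  v2: (1-0.081)·(2.28,2.58) + 0.081·(3.37,4.79) = (2.3683,2.7590)
  v3: (1-0.081)·(-4.26,0.03) + 0.081·(-8.44,-0.93) = (-4.5986,-0.0478)
  v4: (1-0.081)·(2.6,-3.42) + 0.081·(3.44,-7.78) = (2.6680,-3.7732)
Shoelace sum Σ(x_i·y_{i+1} − x_{i+1}·y_i):
  i=1: 3.1129·2.7590 − 2.3683·0.7657 = +6.7751 (running +6.7751)
  i=2: 2.3683·-0.0478 − -4.5986·2.7590 = +12.5744 (running +19.3495)
  i=3: -4.5986·-3.7732 − 2.6680·-0.0478 = +17.4786 (running +36.8281)
  i=4: 2.6680·0.7657 − 3.1129·-3.7732 = +13.7884 (running +50.6165)
Area = |Σ|/2 = |50.6165|/2 = 25.3083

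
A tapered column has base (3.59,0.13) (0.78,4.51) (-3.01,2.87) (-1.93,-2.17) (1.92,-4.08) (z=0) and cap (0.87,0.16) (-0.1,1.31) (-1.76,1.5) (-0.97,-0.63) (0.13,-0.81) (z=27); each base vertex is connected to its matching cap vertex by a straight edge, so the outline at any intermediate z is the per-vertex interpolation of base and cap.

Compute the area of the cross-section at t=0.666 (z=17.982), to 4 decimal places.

Area at t=0.666: 10.7798

Cross-section at t=0.666: each vertex is (1-t)·p0[i] + t·p1[i].
  v1: (1-0.666)·(3.59,0.13) + 0.666·(0.87,0.16) = (1.7785,0.1500)
  v2: (1-0.666)·(0.78,4.51) + 0.666·(-0.1,1.31) = (0.1939,2.3788)
  v3: (1-0.666)·(-3.01,2.87) + 0.666·(-1.76,1.5) = (-2.1775,1.9576)
  v4: (1-0.666)·(-1.93,-2.17) + 0.666·(-0.97,-0.63) = (-1.2906,-1.1444)
  v5: (1-0.666)·(1.92,-4.08) + 0.666·(0.13,-0.81) = (0.7279,-1.9022)
Shoelace sum Σ(x_i·y_{i+1} − x_{i+1}·y_i):
  i=1: 1.7785·2.3788 − 0.1939·0.1500 = +4.2016 (running +4.2016)
  i=2: 0.1939·1.9576 − -2.1775·2.3788 = +5.5595 (running +9.7610)
  i=3: -2.1775·-1.1444 − -1.2906·1.9576 = +5.0184 (running +14.7794)
  i=4: -1.2906·-1.9022 − 0.7279·-1.1444 = +3.2880 (running +18.0674)
  i=5: 0.7279·0.1500 − 1.7785·-1.9022 = +3.4922 (running +21.5595)
Area = |Σ|/2 = |21.5595|/2 = 10.7798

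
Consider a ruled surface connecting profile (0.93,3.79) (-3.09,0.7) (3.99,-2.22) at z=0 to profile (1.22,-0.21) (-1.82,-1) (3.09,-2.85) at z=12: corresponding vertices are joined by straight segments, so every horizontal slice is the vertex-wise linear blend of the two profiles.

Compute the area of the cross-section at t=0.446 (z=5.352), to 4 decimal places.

Cross-section at t=0.446: each vertex is (1-t)·p0[i] + t·p1[i].
  v1: (1-0.446)·(0.93,3.79) + 0.446·(1.22,-0.21) = (1.0593,2.0060)
  v2: (1-0.446)·(-3.09,0.7) + 0.446·(-1.82,-1) = (-2.5236,-0.0582)
  v3: (1-0.446)·(3.99,-2.22) + 0.446·(3.09,-2.85) = (3.5886,-2.5010)
Shoelace sum Σ(x_i·y_{i+1} − x_{i+1}·y_i):
  i=1: 1.0593·-0.0582 − -2.5236·2.0060 = +5.0006 (running +5.0006)
  i=2: -2.5236·-2.5010 − 3.5886·-0.0582 = +6.5203 (running +11.5209)
  i=3: 3.5886·2.0060 − 1.0593·-2.5010 = +9.8481 (running +21.3690)
Area = |Σ|/2 = |21.3690|/2 = 10.6845

Area at t=0.446: 10.6845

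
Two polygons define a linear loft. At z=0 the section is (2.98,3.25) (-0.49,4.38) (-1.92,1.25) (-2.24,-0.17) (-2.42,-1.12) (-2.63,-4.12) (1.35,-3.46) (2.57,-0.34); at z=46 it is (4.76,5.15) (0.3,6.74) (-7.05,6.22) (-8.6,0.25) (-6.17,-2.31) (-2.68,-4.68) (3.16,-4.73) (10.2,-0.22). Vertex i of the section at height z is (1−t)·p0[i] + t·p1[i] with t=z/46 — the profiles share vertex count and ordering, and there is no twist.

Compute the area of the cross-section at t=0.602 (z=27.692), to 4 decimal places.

Area at t=0.602: 94.8288

Cross-section at t=0.602: each vertex is (1-t)·p0[i] + t·p1[i].
  v1: (1-0.602)·(2.98,3.25) + 0.602·(4.76,5.15) = (4.0516,4.3938)
  v2: (1-0.602)·(-0.49,4.38) + 0.602·(0.3,6.74) = (-0.0144,5.8007)
  v3: (1-0.602)·(-1.92,1.25) + 0.602·(-7.05,6.22) = (-5.0083,4.2419)
  v4: (1-0.602)·(-2.24,-0.17) + 0.602·(-8.6,0.25) = (-6.0687,0.0828)
  v5: (1-0.602)·(-2.42,-1.12) + 0.602·(-6.17,-2.31) = (-4.6775,-1.8364)
  v6: (1-0.602)·(-2.63,-4.12) + 0.602·(-2.68,-4.68) = (-2.6601,-4.4571)
  v7: (1-0.602)·(1.35,-3.46) + 0.602·(3.16,-4.73) = (2.4396,-4.2245)
  v8: (1-0.602)·(2.57,-0.34) + 0.602·(10.2,-0.22) = (7.1633,-0.2678)
Shoelace sum Σ(x_i·y_{i+1} − x_{i+1}·y_i):
  i=1: 4.0516·5.8007 − -0.0144·4.3938 = +23.5653 (running +23.5653)
  i=2: -0.0144·4.2419 − -5.0083·5.8007 = +28.9903 (running +52.5557)
  i=3: -5.0083·0.0828 − -6.0687·4.2419 = +25.3283 (running +77.8839)
  i=4: -6.0687·-1.8364 − -4.6775·0.0828 = +11.5320 (running +89.4159)
  i=5: -4.6775·-4.4571 − -2.6601·-1.8364 = +15.9632 (running +105.3791)
  i=6: -2.6601·-4.2245 − 2.4396·-4.4571 = +22.1114 (running +127.4905)
  i=7: 2.4396·-0.2678 − 7.1633·-4.2245 = +29.6082 (running +157.0987)
  i=8: 7.1633·4.3938 − 4.0516·-0.2678 = +32.5588 (running +189.6575)
Area = |Σ|/2 = |189.6575|/2 = 94.8288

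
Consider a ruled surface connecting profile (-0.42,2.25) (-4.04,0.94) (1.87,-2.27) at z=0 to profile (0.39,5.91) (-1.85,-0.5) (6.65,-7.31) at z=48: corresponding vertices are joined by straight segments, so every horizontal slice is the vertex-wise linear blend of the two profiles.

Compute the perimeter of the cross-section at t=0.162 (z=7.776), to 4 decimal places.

Cross-section at t=0.162: each vertex is (1-t)·p0[i] + t·p1[i].
  v1: (1-0.162)·(-0.42,2.25) + 0.162·(0.39,5.91) = (-0.2888,2.8429)
  v2: (1-0.162)·(-4.04,0.94) + 0.162·(-1.85,-0.5) = (-3.6852,0.7067)
  v3: (1-0.162)·(1.87,-2.27) + 0.162·(6.65,-7.31) = (2.6444,-3.0865)
Perimeter = Σ |v_{i+1} − v_i|:
  edge 1→2: √(-3.3964² + -2.1362²) = 4.0124 (running 4.0124)
  edge 2→3: √(6.3296² + -3.7932²) = 7.3792 (running 11.3915)
  edge 3→1: √(-2.9331² + 5.9294²) = 6.6152 (running 18.0067)
Perimeter = 18.0067

Perimeter at t=0.162: 18.0067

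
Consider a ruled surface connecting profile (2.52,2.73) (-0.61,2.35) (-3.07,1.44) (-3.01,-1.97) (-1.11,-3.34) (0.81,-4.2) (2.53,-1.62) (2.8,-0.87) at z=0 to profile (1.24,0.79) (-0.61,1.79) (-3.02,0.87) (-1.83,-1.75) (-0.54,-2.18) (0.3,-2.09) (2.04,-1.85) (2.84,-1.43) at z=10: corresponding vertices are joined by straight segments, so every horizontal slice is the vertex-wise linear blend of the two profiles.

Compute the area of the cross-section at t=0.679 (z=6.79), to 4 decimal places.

Area at t=0.679: 19.1999

Cross-section at t=0.679: each vertex is (1-t)·p0[i] + t·p1[i].
  v1: (1-0.679)·(2.52,2.73) + 0.679·(1.24,0.79) = (1.6509,1.4127)
  v2: (1-0.679)·(-0.61,2.35) + 0.679·(-0.61,1.79) = (-0.6100,1.9698)
  v3: (1-0.679)·(-3.07,1.44) + 0.679·(-3.02,0.87) = (-3.0360,1.0530)
  v4: (1-0.679)·(-3.01,-1.97) + 0.679·(-1.83,-1.75) = (-2.2088,-1.8206)
  v5: (1-0.679)·(-1.11,-3.34) + 0.679·(-0.54,-2.18) = (-0.7230,-2.5524)
  v6: (1-0.679)·(0.81,-4.2) + 0.679·(0.3,-2.09) = (0.4637,-2.7673)
  v7: (1-0.679)·(2.53,-1.62) + 0.679·(2.04,-1.85) = (2.1973,-1.7762)
  v8: (1-0.679)·(2.8,-0.87) + 0.679·(2.84,-1.43) = (2.8272,-1.2502)
Shoelace sum Σ(x_i·y_{i+1} − x_{i+1}·y_i):
  i=1: 1.6509·1.9698 − -0.6100·1.4127 = +4.1136 (running +4.1136)
  i=2: -0.6100·1.0530 − -3.0360·1.9698 = +5.3380 (running +9.4516)
  i=3: -3.0360·-1.8206 − -2.2088·1.0530 = +7.8533 (running +17.3049)
  i=4: -2.2088·-2.5524 − -0.7230·-1.8206 = +4.3213 (running +21.6262)
  i=5: -0.7230·-2.7673 − 0.4637·-2.5524 = +3.1842 (running +24.8104)
  i=6: 0.4637·-1.7762 − 2.1973·-2.7673 = +5.2570 (running +30.0674)
  i=7: 2.1973·-1.2502 − 2.8272·-1.7762 = +2.2744 (running +32.3418)
  i=8: 2.8272·1.4127 − 1.6509·-1.2502 = +6.0580 (running +38.3998)
Area = |Σ|/2 = |38.3998|/2 = 19.1999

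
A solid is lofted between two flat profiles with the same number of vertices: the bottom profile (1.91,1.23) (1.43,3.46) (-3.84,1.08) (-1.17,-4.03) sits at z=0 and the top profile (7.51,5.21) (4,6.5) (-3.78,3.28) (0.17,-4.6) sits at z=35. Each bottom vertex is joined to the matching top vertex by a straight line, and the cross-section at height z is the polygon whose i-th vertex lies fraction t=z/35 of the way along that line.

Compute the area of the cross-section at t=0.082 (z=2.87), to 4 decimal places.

Area at t=0.082: 23.7537

Cross-section at t=0.082: each vertex is (1-t)·p0[i] + t·p1[i].
  v1: (1-0.082)·(1.91,1.23) + 0.082·(7.51,5.21) = (2.3692,1.5564)
  v2: (1-0.082)·(1.43,3.46) + 0.082·(4,6.5) = (1.6407,3.7093)
  v3: (1-0.082)·(-3.84,1.08) + 0.082·(-3.78,3.28) = (-3.8351,1.2604)
  v4: (1-0.082)·(-1.17,-4.03) + 0.082·(0.17,-4.6) = (-1.0601,-4.0767)
Shoelace sum Σ(x_i·y_{i+1} − x_{i+1}·y_i):
  i=1: 2.3692·3.7093 − 1.6407·1.5564 = +6.2344 (running +6.2344)
  i=2: 1.6407·1.2604 − -3.8351·3.7093 = +16.2934 (running +22.5278)
  i=3: -3.8351·-4.0767 − -1.0601·1.2604 = +16.9708 (running +39.4986)
  i=4: -1.0601·1.5564 − 2.3692·-4.0767 = +8.0087 (running +47.5073)
Area = |Σ|/2 = |47.5073|/2 = 23.7537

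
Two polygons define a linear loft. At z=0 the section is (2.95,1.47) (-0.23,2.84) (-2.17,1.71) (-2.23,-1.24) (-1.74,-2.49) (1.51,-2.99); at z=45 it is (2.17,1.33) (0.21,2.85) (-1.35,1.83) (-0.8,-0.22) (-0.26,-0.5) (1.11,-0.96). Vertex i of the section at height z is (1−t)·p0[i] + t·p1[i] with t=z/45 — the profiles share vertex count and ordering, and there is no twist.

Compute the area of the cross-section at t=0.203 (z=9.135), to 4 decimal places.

Cross-section at t=0.203: each vertex is (1-t)·p0[i] + t·p1[i].
  v1: (1-0.203)·(2.95,1.47) + 0.203·(2.17,1.33) = (2.7917,1.4416)
  v2: (1-0.203)·(-0.23,2.84) + 0.203·(0.21,2.85) = (-0.1407,2.8420)
  v3: (1-0.203)·(-2.17,1.71) + 0.203·(-1.35,1.83) = (-2.0035,1.7344)
  v4: (1-0.203)·(-2.23,-1.24) + 0.203·(-0.8,-0.22) = (-1.9397,-1.0329)
  v5: (1-0.203)·(-1.74,-2.49) + 0.203·(-0.26,-0.5) = (-1.4396,-2.0860)
  v6: (1-0.203)·(1.51,-2.99) + 0.203·(1.11,-0.96) = (1.4288,-2.5779)
Shoelace sum Σ(x_i·y_{i+1} − x_{i+1}·y_i):
  i=1: 2.7917·2.8420 − -0.1407·1.4416 = +8.1368 (running +8.1368)
  i=2: -0.1407·1.7344 − -2.0035·2.8420 = +5.4501 (running +13.5869)
  i=3: -2.0035·-1.0329 − -1.9397·1.7344 = +5.4337 (running +19.0206)
  i=4: -1.9397·-2.0860 − -1.4396·-1.0329 = +2.5593 (running +21.5799)
  i=5: -1.4396·-2.5779 − 1.4288·-2.0860 = +6.6916 (running +28.2715)
  i=6: 1.4288·1.4416 − 2.7917·-2.5779 = +9.2564 (running +37.5279)
Area = |Σ|/2 = |37.5279|/2 = 18.7639

Area at t=0.203: 18.7639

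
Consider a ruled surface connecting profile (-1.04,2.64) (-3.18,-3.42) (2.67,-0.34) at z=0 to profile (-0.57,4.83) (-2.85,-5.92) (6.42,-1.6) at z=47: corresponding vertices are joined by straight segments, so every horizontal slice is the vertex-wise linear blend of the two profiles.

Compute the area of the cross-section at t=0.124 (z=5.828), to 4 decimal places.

Cross-section at t=0.124: each vertex is (1-t)·p0[i] + t·p1[i].
  v1: (1-0.124)·(-1.04,2.64) + 0.124·(-0.57,4.83) = (-0.9817,2.9116)
  v2: (1-0.124)·(-3.18,-3.42) + 0.124·(-2.85,-5.92) = (-3.1391,-3.7300)
  v3: (1-0.124)·(2.67,-0.34) + 0.124·(6.42,-1.6) = (3.1350,-0.4962)
Shoelace sum Σ(x_i·y_{i+1} − x_{i+1}·y_i):
  i=1: -0.9817·-3.7300 − -3.1391·2.9116 = +12.8014 (running +12.8014)
  i=2: -3.1391·-0.4962 − 3.1350·-3.7300 = +13.2513 (running +26.0527)
  i=3: 3.1350·2.9116 − -0.9817·-0.4962 = +8.6406 (running +34.6933)
Area = |Σ|/2 = |34.6933|/2 = 17.3466

Area at t=0.124: 17.3466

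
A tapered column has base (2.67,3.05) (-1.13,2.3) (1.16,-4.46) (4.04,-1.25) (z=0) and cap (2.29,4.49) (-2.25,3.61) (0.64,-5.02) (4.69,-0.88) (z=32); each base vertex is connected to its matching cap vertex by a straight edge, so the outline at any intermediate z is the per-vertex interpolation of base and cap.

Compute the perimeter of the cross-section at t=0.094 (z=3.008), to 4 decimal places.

Cross-section at t=0.094: each vertex is (1-t)·p0[i] + t·p1[i].
  v1: (1-0.094)·(2.67,3.05) + 0.094·(2.29,4.49) = (2.6343,3.1854)
  v2: (1-0.094)·(-1.13,2.3) + 0.094·(-2.25,3.61) = (-1.2353,2.4231)
  v3: (1-0.094)·(1.16,-4.46) + 0.094·(0.64,-5.02) = (1.1111,-4.5126)
  v4: (1-0.094)·(4.04,-1.25) + 0.094·(4.69,-0.88) = (4.1011,-1.2152)
Perimeter = Σ |v_{i+1} − v_i|:
  edge 1→2: √(-3.8696² + -0.7622²) = 3.9439 (running 3.9439)
  edge 2→3: √(2.3464² + -6.9358²) = 7.3219 (running 11.2658)
  edge 3→4: √(2.9900² + 3.2974²) = 4.4512 (running 15.7170)
  edge 4→1: √(-1.4668² + 4.4006²) = 4.6386 (running 20.3556)
Perimeter = 20.3556

Perimeter at t=0.094: 20.3556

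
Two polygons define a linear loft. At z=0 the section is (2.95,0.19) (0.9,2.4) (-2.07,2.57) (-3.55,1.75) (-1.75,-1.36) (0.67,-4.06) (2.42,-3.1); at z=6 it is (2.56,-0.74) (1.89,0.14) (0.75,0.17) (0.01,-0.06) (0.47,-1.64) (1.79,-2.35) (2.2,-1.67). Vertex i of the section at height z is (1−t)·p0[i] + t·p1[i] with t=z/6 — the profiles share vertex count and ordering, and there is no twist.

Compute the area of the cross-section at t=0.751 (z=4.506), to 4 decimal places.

Area at t=0.751: 8.0339

Cross-section at t=0.751: each vertex is (1-t)·p0[i] + t·p1[i].
  v1: (1-0.751)·(2.95,0.19) + 0.751·(2.56,-0.74) = (2.6571,-0.5084)
  v2: (1-0.751)·(0.9,2.4) + 0.751·(1.89,0.14) = (1.6435,0.7027)
  v3: (1-0.751)·(-2.07,2.57) + 0.751·(0.75,0.17) = (0.0478,0.7676)
  v4: (1-0.751)·(-3.55,1.75) + 0.751·(0.01,-0.06) = (-0.8764,0.3907)
  v5: (1-0.751)·(-1.75,-1.36) + 0.751·(0.47,-1.64) = (-0.0828,-1.5703)
  v6: (1-0.751)·(0.67,-4.06) + 0.751·(1.79,-2.35) = (1.5111,-2.7758)
  v7: (1-0.751)·(2.42,-3.1) + 0.751·(2.2,-1.67) = (2.2548,-2.0261)
Shoelace sum Σ(x_i·y_{i+1} − x_{i+1}·y_i):
  i=1: 2.6571·0.7027 − 1.6435·-0.5084 = +2.7029 (running +2.7029)
  i=2: 1.6435·0.7676 − 0.0478·0.7027 = +1.2279 (running +3.9308)
  i=3: 0.0478·0.3907 − -0.8764·0.7676 = +0.6914 (running +4.6222)
  i=4: -0.8764·-1.5703 − -0.0828·0.3907 = +1.4086 (running +6.0308)
  i=5: -0.0828·-2.7758 − 1.5111·-1.5703 = +2.6027 (running +8.6335)
  i=6: 1.5111·-2.0261 − 2.2548·-2.7758 = +3.1972 (running +11.8307)
  i=7: 2.2548·-0.5084 − 2.6571·-2.0261 = +4.2371 (running +16.0677)
Area = |Σ|/2 = |16.0677|/2 = 8.0339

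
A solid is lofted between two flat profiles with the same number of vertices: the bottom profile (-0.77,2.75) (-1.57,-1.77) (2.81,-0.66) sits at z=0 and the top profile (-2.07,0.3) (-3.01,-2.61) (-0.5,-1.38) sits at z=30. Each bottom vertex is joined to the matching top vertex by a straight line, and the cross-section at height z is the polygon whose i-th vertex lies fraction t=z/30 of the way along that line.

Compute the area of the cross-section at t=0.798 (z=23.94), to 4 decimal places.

Area at t=0.798: 4.1216

Cross-section at t=0.798: each vertex is (1-t)·p0[i] + t·p1[i].
  v1: (1-0.798)·(-0.77,2.75) + 0.798·(-2.07,0.3) = (-1.8074,0.7949)
  v2: (1-0.798)·(-1.57,-1.77) + 0.798·(-3.01,-2.61) = (-2.7191,-2.4403)
  v3: (1-0.798)·(2.81,-0.66) + 0.798·(-0.5,-1.38) = (0.1686,-1.2346)
Shoelace sum Σ(x_i·y_{i+1} − x_{i+1}·y_i):
  i=1: -1.8074·-2.4403 − -2.7191·0.7949 = +6.5721 (running +6.5721)
  i=2: -2.7191·-1.2346 − 0.1686·-2.4403 = +3.7684 (running +10.3405)
  i=3: 0.1686·0.7949 − -1.8074·-1.2346 = -2.0973 (running +8.2432)
Area = |Σ|/2 = |8.2432|/2 = 4.1216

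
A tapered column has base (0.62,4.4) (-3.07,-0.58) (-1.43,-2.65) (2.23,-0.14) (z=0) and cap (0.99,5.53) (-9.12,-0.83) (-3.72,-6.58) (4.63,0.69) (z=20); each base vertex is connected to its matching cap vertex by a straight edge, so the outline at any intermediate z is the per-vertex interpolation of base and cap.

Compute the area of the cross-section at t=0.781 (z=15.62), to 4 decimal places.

Cross-section at t=0.781: each vertex is (1-t)·p0[i] + t·p1[i].
  v1: (1-0.781)·(0.62,4.4) + 0.781·(0.99,5.53) = (0.9090,5.2825)
  v2: (1-0.781)·(-3.07,-0.58) + 0.781·(-9.12,-0.83) = (-7.7950,-0.7752)
  v3: (1-0.781)·(-1.43,-2.65) + 0.781·(-3.72,-6.58) = (-3.2185,-5.7193)
  v4: (1-0.781)·(2.23,-0.14) + 0.781·(4.63,0.69) = (4.1044,0.5082)
Shoelace sum Σ(x_i·y_{i+1} − x_{i+1}·y_i):
  i=1: 0.9090·-0.7752 − -7.7950·5.2825 = +40.4729 (running +40.4729)
  i=2: -7.7950·-5.7193 − -3.2185·-0.7752 = +42.0873 (running +82.5602)
  i=3: -3.2185·0.5082 − 4.1044·-5.7193 = +21.8387 (running +104.3989)
  i=4: 4.1044·5.2825 − 0.9090·0.5082 = +21.2197 (running +125.6186)
Area = |Σ|/2 = |125.6186|/2 = 62.8093

Area at t=0.781: 62.8093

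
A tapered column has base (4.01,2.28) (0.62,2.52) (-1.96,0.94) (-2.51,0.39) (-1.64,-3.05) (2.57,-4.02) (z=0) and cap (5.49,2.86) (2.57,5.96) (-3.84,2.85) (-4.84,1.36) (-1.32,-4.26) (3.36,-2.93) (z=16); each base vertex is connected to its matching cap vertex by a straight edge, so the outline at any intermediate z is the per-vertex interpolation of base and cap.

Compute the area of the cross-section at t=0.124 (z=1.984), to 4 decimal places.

Area at t=0.124: 33.5373

Cross-section at t=0.124: each vertex is (1-t)·p0[i] + t·p1[i].
  v1: (1-0.124)·(4.01,2.28) + 0.124·(5.49,2.86) = (4.1935,2.3519)
  v2: (1-0.124)·(0.62,2.52) + 0.124·(2.57,5.96) = (0.8618,2.9466)
  v3: (1-0.124)·(-1.96,0.94) + 0.124·(-3.84,2.85) = (-2.1931,1.1768)
  v4: (1-0.124)·(-2.51,0.39) + 0.124·(-4.84,1.36) = (-2.7989,0.5103)
  v5: (1-0.124)·(-1.64,-3.05) + 0.124·(-1.32,-4.26) = (-1.6003,-3.2000)
  v6: (1-0.124)·(2.57,-4.02) + 0.124·(3.36,-2.93) = (2.6680,-3.8848)
Shoelace sum Σ(x_i·y_{i+1} − x_{i+1}·y_i):
  i=1: 4.1935·2.9466 − 0.8618·2.3519 = +10.3296 (running +10.3296)
  i=2: 0.8618·1.1768 − -2.1931·2.9466 = +7.4764 (running +17.8059)
  i=3: -2.1931·0.5103 − -2.7989·1.1768 = +2.1748 (running +19.9807)
  i=4: -2.7989·-3.2000 − -1.6003·0.5103 = +9.7733 (running +29.7540)
  i=5: -1.6003·-3.8848 − 2.6680·-3.2000 = +14.7546 (running +44.5085)
  i=6: 2.6680·2.3519 − 4.1935·-3.8848 = +22.5660 (running +67.0745)
Area = |Σ|/2 = |67.0745|/2 = 33.5373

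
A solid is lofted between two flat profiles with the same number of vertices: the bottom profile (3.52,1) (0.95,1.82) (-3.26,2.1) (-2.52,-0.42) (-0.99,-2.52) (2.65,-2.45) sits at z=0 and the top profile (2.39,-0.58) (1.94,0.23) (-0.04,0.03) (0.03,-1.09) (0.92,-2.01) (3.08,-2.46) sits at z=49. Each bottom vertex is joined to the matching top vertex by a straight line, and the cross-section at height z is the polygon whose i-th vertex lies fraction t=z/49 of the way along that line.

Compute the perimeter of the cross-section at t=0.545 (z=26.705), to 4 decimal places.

Cross-section at t=0.545: each vertex is (1-t)·p0[i] + t·p1[i].
  v1: (1-0.545)·(3.52,1) + 0.545·(2.39,-0.58) = (2.9042,0.1389)
  v2: (1-0.545)·(0.95,1.82) + 0.545·(1.94,0.23) = (1.4896,0.9534)
  v3: (1-0.545)·(-3.26,2.1) + 0.545·(-0.04,0.03) = (-1.5051,0.9718)
  v4: (1-0.545)·(-2.52,-0.42) + 0.545·(0.03,-1.09) = (-1.1302,-0.7852)
  v5: (1-0.545)·(-0.99,-2.52) + 0.545·(0.92,-2.01) = (0.0510,-2.2420)
  v6: (1-0.545)·(2.65,-2.45) + 0.545·(3.08,-2.46) = (2.8843,-2.4554)
Perimeter = Σ |v_{i+1} − v_i|:
  edge 1→2: √(-1.4146² + 0.8145²) = 1.6324 (running 1.6324)
  edge 2→3: √(-2.9947² + 0.0184²) = 2.9947 (running 4.6271)
  edge 3→4: √(0.3749² + -1.7570²) = 1.7965 (running 6.4236)
  edge 4→5: √(1.1812² + -1.4569²) = 1.8756 (running 8.2992)
  edge 5→6: √(2.8334² + -0.2134²) = 2.8414 (running 11.1406)
  edge 6→1: √(0.0198² + 2.5943²) = 2.5944 (running 13.7350)
Perimeter = 13.7350

Perimeter at t=0.545: 13.7350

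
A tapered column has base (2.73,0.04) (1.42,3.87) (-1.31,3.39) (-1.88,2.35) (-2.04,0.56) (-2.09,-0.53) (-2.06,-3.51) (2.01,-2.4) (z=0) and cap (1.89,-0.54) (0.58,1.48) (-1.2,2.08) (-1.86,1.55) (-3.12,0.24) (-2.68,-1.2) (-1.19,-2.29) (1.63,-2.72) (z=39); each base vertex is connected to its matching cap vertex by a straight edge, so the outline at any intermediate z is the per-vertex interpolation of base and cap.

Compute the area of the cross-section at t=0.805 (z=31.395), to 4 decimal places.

Cross-section at t=0.805: each vertex is (1-t)·p0[i] + t·p1[i].
  v1: (1-0.805)·(2.73,0.04) + 0.805·(1.89,-0.54) = (2.0538,-0.4269)
  v2: (1-0.805)·(1.42,3.87) + 0.805·(0.58,1.48) = (0.7438,1.9460)
  v3: (1-0.805)·(-1.31,3.39) + 0.805·(-1.2,2.08) = (-1.2214,2.3354)
  v4: (1-0.805)·(-1.88,2.35) + 0.805·(-1.86,1.55) = (-1.8639,1.7060)
  v5: (1-0.805)·(-2.04,0.56) + 0.805·(-3.12,0.24) = (-2.9094,0.3024)
  v6: (1-0.805)·(-2.09,-0.53) + 0.805·(-2.68,-1.2) = (-2.5650,-1.0694)
  v7: (1-0.805)·(-2.06,-3.51) + 0.805·(-1.19,-2.29) = (-1.3596,-2.5279)
  v8: (1-0.805)·(2.01,-2.4) + 0.805·(1.63,-2.72) = (1.7041,-2.6576)
Shoelace sum Σ(x_i·y_{i+1} − x_{i+1}·y_i):
  i=1: 2.0538·1.9460 − 0.7438·-0.4269 = +4.3143 (running +4.3143)
  i=2: 0.7438·2.3354 − -1.2214·1.9460 = +4.1141 (running +8.4284)
  i=3: -1.2214·1.7060 − -1.8639·2.3354 = +2.2693 (running +10.6977)
  i=4: -1.8639·0.3024 − -2.9094·1.7060 = +4.3998 (running +15.0975)
  i=5: -2.9094·-1.0694 − -2.5650·0.3024 = +3.8868 (running +18.9843)
  i=6: -2.5650·-2.5279 − -1.3596·-1.0694 = +5.0300 (running +24.0143)
  i=7: -1.3596·-2.6576 − 1.7041·-2.5279 = +7.9212 (running +31.9355)
  i=8: 1.7041·-0.4269 − 2.0538·-2.6576 = +4.7307 (running +36.6662)
Area = |Σ|/2 = |36.6662|/2 = 18.3331

Area at t=0.805: 18.3331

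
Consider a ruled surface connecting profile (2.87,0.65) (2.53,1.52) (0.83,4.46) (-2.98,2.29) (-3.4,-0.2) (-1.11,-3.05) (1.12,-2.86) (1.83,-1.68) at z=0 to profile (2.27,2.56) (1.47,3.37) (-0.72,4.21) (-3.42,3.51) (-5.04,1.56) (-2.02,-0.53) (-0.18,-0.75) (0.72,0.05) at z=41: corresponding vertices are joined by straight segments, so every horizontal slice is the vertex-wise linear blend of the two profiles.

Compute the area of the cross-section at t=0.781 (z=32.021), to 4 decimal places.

Cross-section at t=0.781: each vertex is (1-t)·p0[i] + t·p1[i].
  v1: (1-0.781)·(2.87,0.65) + 0.781·(2.27,2.56) = (2.4014,2.1417)
  v2: (1-0.781)·(2.53,1.52) + 0.781·(1.47,3.37) = (1.7021,2.9649)
  v3: (1-0.781)·(0.83,4.46) + 0.781·(-0.72,4.21) = (-0.3806,4.2647)
  v4: (1-0.781)·(-2.98,2.29) + 0.781·(-3.42,3.51) = (-3.3236,3.2428)
  v5: (1-0.781)·(-3.4,-0.2) + 0.781·(-5.04,1.56) = (-4.6808,1.1746)
  v6: (1-0.781)·(-1.11,-3.05) + 0.781·(-2.02,-0.53) = (-1.8207,-1.0819)
  v7: (1-0.781)·(1.12,-2.86) + 0.781·(-0.18,-0.75) = (0.1047,-1.2121)
  v8: (1-0.781)·(1.83,-1.68) + 0.781·(0.72,0.05) = (0.9631,-0.3289)
Shoelace sum Σ(x_i·y_{i+1} − x_{i+1}·y_i):
  i=1: 2.4014·2.9649 − 1.7021·2.1417 = +3.4743 (running +3.4743)
  i=2: 1.7021·4.2647 − -0.3806·2.9649 = +8.3875 (running +11.8618)
  i=3: -0.3806·3.2428 − -3.3236·4.2647 = +12.9404 (running +24.8022)
  i=4: -3.3236·1.1746 − -4.6808·3.2428 = +11.2753 (running +36.0775)
  i=5: -4.6808·-1.0819 − -1.8207·1.1746 = +7.2026 (running +43.2802)
  i=6: -1.8207·-1.2121 − 0.1047·-1.0819 = +2.3201 (running +45.6003)
  i=7: 0.1047·-0.3289 − 0.9631·-1.2121 = +1.1329 (running +46.7332)
  i=8: 0.9631·2.1417 − 2.4014·-0.3289 = +2.8524 (running +49.5856)
Area = |Σ|/2 = |49.5856|/2 = 24.7928

Area at t=0.781: 24.7928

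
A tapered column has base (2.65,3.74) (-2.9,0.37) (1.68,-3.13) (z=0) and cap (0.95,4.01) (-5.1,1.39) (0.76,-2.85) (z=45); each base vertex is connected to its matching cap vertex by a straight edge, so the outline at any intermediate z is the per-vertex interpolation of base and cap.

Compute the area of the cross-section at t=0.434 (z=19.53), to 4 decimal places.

Area at t=0.434: 18.8359

Cross-section at t=0.434: each vertex is (1-t)·p0[i] + t·p1[i].
  v1: (1-0.434)·(2.65,3.74) + 0.434·(0.95,4.01) = (1.9122,3.8572)
  v2: (1-0.434)·(-2.9,0.37) + 0.434·(-5.1,1.39) = (-3.8548,0.8127)
  v3: (1-0.434)·(1.68,-3.13) + 0.434·(0.76,-2.85) = (1.2807,-3.0085)
Shoelace sum Σ(x_i·y_{i+1} − x_{i+1}·y_i):
  i=1: 1.9122·0.8127 − -3.8548·3.8572 = +16.4227 (running +16.4227)
  i=2: -3.8548·-3.0085 − 1.2807·0.8127 = +10.5563 (running +26.9789)
  i=3: 1.2807·3.8572 − 1.9122·-3.0085 = +10.6928 (running +37.6717)
Area = |Σ|/2 = |37.6717|/2 = 18.8359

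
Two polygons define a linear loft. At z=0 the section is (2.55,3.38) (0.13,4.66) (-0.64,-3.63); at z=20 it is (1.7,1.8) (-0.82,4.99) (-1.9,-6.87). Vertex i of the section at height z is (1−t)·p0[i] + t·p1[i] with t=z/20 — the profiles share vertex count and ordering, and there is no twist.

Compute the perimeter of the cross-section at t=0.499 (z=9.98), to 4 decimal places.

Cross-section at t=0.499: each vertex is (1-t)·p0[i] + t·p1[i].
  v1: (1-0.499)·(2.55,3.38) + 0.499·(1.7,1.8) = (2.1258,2.5916)
  v2: (1-0.499)·(0.13,4.66) + 0.499·(-0.82,4.99) = (-0.3440,4.8247)
  v3: (1-0.499)·(-0.64,-3.63) + 0.499·(-1.9,-6.87) = (-1.2687,-5.2468)
Perimeter = Σ |v_{i+1} − v_i|:
  edge 1→2: √(-2.4699² + 2.2331²) = 3.3297 (running 3.3297)
  edge 2→3: √(-0.9247² + -10.0714²) = 10.1138 (running 13.4435)
  edge 3→1: √(3.3946² + 7.8383²) = 8.5418 (running 21.9853)
Perimeter = 21.9853

Perimeter at t=0.499: 21.9853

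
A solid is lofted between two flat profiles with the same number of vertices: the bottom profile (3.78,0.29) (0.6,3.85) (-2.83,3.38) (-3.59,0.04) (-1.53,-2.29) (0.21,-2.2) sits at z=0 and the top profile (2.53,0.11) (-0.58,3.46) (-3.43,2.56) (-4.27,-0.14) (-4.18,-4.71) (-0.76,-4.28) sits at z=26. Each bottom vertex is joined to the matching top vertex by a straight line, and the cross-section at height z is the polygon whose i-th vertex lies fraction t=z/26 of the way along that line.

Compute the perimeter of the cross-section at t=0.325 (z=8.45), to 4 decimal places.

Perimeter at t=0.325: 21.5660

Cross-section at t=0.325: each vertex is (1-t)·p0[i] + t·p1[i].
  v1: (1-0.325)·(3.78,0.29) + 0.325·(2.53,0.11) = (3.3737,0.2315)
  v2: (1-0.325)·(0.6,3.85) + 0.325·(-0.58,3.46) = (0.2165,3.7233)
  v3: (1-0.325)·(-2.83,3.38) + 0.325·(-3.43,2.56) = (-3.0250,3.1135)
  v4: (1-0.325)·(-3.59,0.04) + 0.325·(-4.27,-0.14) = (-3.8110,-0.0185)
  v5: (1-0.325)·(-1.53,-2.29) + 0.325·(-4.18,-4.71) = (-2.3913,-3.0765)
  v6: (1-0.325)·(0.21,-2.2) + 0.325·(-0.76,-4.28) = (-0.1053,-2.8760)
Perimeter = Σ |v_{i+1} − v_i|:
  edge 1→2: √(-3.1572² + 3.4918²) = 4.7075 (running 4.7075)
  edge 2→3: √(-3.2415² + -0.6098²) = 3.2984 (running 8.0058)
  edge 3→4: √(-0.7860² + -3.1320²) = 3.2291 (running 11.2350)
  edge 4→5: √(1.4197² + -3.0580²) = 3.3715 (running 14.6065)
  edge 5→6: √(2.2860² + 0.2005²) = 2.2948 (running 16.9013)
  edge 6→1: √(3.4790² + 3.1075²) = 4.6648 (running 21.5660)
Perimeter = 21.5660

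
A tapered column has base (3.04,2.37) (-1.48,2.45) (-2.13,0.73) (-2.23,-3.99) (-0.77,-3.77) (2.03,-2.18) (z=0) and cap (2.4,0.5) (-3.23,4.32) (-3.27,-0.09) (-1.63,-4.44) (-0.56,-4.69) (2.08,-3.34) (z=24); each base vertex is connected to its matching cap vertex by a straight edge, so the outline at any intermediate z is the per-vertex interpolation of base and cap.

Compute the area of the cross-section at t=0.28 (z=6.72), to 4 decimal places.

Area at t=0.28: 27.9427

Cross-section at t=0.28: each vertex is (1-t)·p0[i] + t·p1[i].
  v1: (1-0.28)·(3.04,2.37) + 0.28·(2.4,0.5) = (2.8608,1.8464)
  v2: (1-0.28)·(-1.48,2.45) + 0.28·(-3.23,4.32) = (-1.9700,2.9736)
  v3: (1-0.28)·(-2.13,0.73) + 0.28·(-3.27,-0.09) = (-2.4492,0.5004)
  v4: (1-0.28)·(-2.23,-3.99) + 0.28·(-1.63,-4.44) = (-2.0620,-4.1160)
  v5: (1-0.28)·(-0.77,-3.77) + 0.28·(-0.56,-4.69) = (-0.7112,-4.0276)
  v6: (1-0.28)·(2.03,-2.18) + 0.28·(2.08,-3.34) = (2.0440,-2.5048)
Shoelace sum Σ(x_i·y_{i+1} − x_{i+1}·y_i):
  i=1: 2.8608·2.9736 − -1.9700·1.8464 = +12.1443 (running +12.1443)
  i=2: -1.9700·0.5004 − -2.4492·2.9736 = +6.2972 (running +18.4414)
  i=3: -2.4492·-4.1160 − -2.0620·0.5004 = +11.1127 (running +29.5542)
  i=4: -2.0620·-4.0276 − -0.7112·-4.1160 = +5.3776 (running +34.9318)
  i=5: -0.7112·-2.5048 − 2.0440·-4.0276 = +10.0138 (running +44.9456)
  i=6: 2.0440·1.8464 − 2.8608·-2.5048 = +10.9398 (running +55.8854)
Area = |Σ|/2 = |55.8854|/2 = 27.9427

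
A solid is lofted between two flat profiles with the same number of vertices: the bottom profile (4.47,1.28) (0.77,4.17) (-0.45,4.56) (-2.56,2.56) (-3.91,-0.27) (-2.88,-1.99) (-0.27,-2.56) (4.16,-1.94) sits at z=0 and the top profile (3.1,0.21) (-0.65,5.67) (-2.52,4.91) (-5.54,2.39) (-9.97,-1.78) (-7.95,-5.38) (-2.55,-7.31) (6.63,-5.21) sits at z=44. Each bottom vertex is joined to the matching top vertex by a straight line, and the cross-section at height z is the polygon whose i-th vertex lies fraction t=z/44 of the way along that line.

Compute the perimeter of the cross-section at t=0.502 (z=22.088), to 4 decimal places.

Perimeter at t=0.502: 33.9609

Cross-section at t=0.502: each vertex is (1-t)·p0[i] + t·p1[i].
  v1: (1-0.502)·(4.47,1.28) + 0.502·(3.1,0.21) = (3.7823,0.7429)
  v2: (1-0.502)·(0.77,4.17) + 0.502·(-0.65,5.67) = (0.0572,4.9230)
  v3: (1-0.502)·(-0.45,4.56) + 0.502·(-2.52,4.91) = (-1.4891,4.7357)
  v4: (1-0.502)·(-2.56,2.56) + 0.502·(-5.54,2.39) = (-4.0560,2.4747)
  v5: (1-0.502)·(-3.91,-0.27) + 0.502·(-9.97,-1.78) = (-6.9521,-1.0280)
  v6: (1-0.502)·(-2.88,-1.99) + 0.502·(-7.95,-5.38) = (-5.4251,-3.6918)
  v7: (1-0.502)·(-0.27,-2.56) + 0.502·(-2.55,-7.31) = (-1.4146,-4.9445)
  v8: (1-0.502)·(4.16,-1.94) + 0.502·(6.63,-5.21) = (5.3999,-3.5815)
Perimeter = Σ |v_{i+1} − v_i|:
  edge 1→2: √(-3.7251² + 4.1801²) = 5.5991 (running 5.5991)
  edge 2→3: √(-1.5463² + -0.1873²) = 1.5576 (running 7.1567)
  edge 3→4: √(-2.5668² + -2.2610²) = 3.4207 (running 10.5774)
  edge 4→5: √(-2.8962² + -3.5027²) = 4.5449 (running 15.1223)
  edge 5→6: √(1.5270² + -2.6638²) = 3.0704 (running 18.1927)
  edge 6→7: √(4.0106² + -1.2527²) = 4.2017 (running 22.3944)
  edge 7→8: √(6.8145² + 1.3630²) = 6.9495 (running 29.3438)
  edge 8→1: √(-1.6177² + 4.3244²) = 4.6171 (running 33.9609)
Perimeter = 33.9609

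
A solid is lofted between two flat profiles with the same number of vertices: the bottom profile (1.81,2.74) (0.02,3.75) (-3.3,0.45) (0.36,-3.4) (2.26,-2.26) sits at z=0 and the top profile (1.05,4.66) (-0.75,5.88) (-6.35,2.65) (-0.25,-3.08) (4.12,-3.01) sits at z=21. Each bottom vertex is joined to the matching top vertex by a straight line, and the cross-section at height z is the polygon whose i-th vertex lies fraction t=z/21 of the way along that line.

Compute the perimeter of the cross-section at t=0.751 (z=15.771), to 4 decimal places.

Perimeter at t=0.751: 26.9195

Cross-section at t=0.751: each vertex is (1-t)·p0[i] + t·p1[i].
  v1: (1-0.751)·(1.81,2.74) + 0.751·(1.05,4.66) = (1.2392,4.1819)
  v2: (1-0.751)·(0.02,3.75) + 0.751·(-0.75,5.88) = (-0.5583,5.3496)
  v3: (1-0.751)·(-3.3,0.45) + 0.751·(-6.35,2.65) = (-5.5905,2.1022)
  v4: (1-0.751)·(0.36,-3.4) + 0.751·(-0.25,-3.08) = (-0.0981,-3.1597)
  v5: (1-0.751)·(2.26,-2.26) + 0.751·(4.12,-3.01) = (3.6569,-2.8232)
Perimeter = Σ |v_{i+1} − v_i|:
  edge 1→2: √(-1.7975² + 1.1677²) = 2.1435 (running 2.1435)
  edge 2→3: √(-5.0323² + -3.2474²) = 5.9891 (running 8.1326)
  edge 3→4: √(5.4924² + -5.2619²) = 7.6062 (running 15.7388)
  edge 4→5: √(3.7550² + 0.3364²) = 3.7700 (running 19.5088)
  edge 5→1: √(-2.4176² + 7.0052²) = 7.4106 (running 26.9195)
Perimeter = 26.9195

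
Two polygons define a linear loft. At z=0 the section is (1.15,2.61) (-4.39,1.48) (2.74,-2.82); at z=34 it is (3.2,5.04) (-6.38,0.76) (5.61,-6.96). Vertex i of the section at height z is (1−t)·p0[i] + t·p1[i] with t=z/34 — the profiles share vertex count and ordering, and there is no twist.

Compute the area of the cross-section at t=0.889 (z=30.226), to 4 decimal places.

Area at t=0.889: 56.0169

Cross-section at t=0.889: each vertex is (1-t)·p0[i] + t·p1[i].
  v1: (1-0.889)·(1.15,2.61) + 0.889·(3.2,5.04) = (2.9725,4.7703)
  v2: (1-0.889)·(-4.39,1.48) + 0.889·(-6.38,0.76) = (-6.1591,0.8399)
  v3: (1-0.889)·(2.74,-2.82) + 0.889·(5.61,-6.96) = (5.2914,-6.5005)
Shoelace sum Σ(x_i·y_{i+1} − x_{i+1}·y_i):
  i=1: 2.9725·0.8399 − -6.1591·4.7703 = +31.8772 (running +31.8772)
  i=2: -6.1591·-6.5005 − 5.2914·0.8399 = +35.5927 (running +67.4699)
  i=3: 5.2914·4.7703 − 2.9725·-6.5005 = +44.5638 (running +112.0338)
Area = |Σ|/2 = |112.0338|/2 = 56.0169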